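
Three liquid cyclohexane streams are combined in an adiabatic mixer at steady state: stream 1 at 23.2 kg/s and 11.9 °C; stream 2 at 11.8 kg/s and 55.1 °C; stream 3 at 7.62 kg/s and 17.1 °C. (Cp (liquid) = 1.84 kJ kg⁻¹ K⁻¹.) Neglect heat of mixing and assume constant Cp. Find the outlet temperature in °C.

T_out = 24.8 °C

No heat crosses the boundary, so H_out = H_in.
Σ ṁᵢCp,ᵢTᵢ = 23.2×1.84×11.9 + 11.8×1.84×55.1 + 7.62×1.84×17.1 = 1944.1
Σ ṁᵢCp,ᵢ = 23.2×1.84 + 11.8×1.84 + 7.62×1.84 = 78.421
T_out = 1944.1 / 78.421 = 24.79 °C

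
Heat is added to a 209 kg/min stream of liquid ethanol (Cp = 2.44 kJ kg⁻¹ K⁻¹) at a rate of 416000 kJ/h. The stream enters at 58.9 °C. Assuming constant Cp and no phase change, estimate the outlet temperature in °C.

T_out = 72.5 °C

Q = 416000 kJ/h = 6933.3 kJ/min
ΔT = Q/(ṁ·Cp) = 6933.3/(209×2.44) = 13.596 K
T_out = 58.9 + 13.596 = 72.496 °C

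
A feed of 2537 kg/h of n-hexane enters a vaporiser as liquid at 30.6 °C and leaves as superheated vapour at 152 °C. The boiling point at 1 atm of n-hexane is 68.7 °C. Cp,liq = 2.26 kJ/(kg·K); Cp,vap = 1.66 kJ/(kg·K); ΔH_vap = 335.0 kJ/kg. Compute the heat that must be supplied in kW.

Q = 394 kW

liquid 30.6→68.7 °C: 86.106 kJ/kg
vaporisation at 68.7 °C: 335 kJ/kg
vapour 68.7→152 °C: 138.28 kJ/kg
Δh = 86.106 + 335 + 138.28 = 559.38 kJ/kg
Q = ṁ·Δh = 2537 kg/h × 559.38 kJ/kg = 1.4192e+06 kJ/h
|Q| = 394.21 kW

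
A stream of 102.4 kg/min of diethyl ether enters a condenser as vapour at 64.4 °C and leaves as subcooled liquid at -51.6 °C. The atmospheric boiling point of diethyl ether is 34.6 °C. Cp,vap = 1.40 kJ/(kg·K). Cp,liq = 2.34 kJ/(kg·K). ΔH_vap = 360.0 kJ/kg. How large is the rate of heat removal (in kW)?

vapour 64.4→34.6 °C: -41.72 kJ/kg
condensation at 34.6 °C: -360 kJ/kg
liquid 34.6→-51.6 °C: -201.71 kJ/kg
Δh = -41.72 + -360 + -201.71 = -603.43 kJ/kg
Q = ṁ·Δh = 102.4 kg/min × -603.43 kJ/kg = -61791 kJ/min
|Q| = 1029.9 kW

Q_c = 1030 kW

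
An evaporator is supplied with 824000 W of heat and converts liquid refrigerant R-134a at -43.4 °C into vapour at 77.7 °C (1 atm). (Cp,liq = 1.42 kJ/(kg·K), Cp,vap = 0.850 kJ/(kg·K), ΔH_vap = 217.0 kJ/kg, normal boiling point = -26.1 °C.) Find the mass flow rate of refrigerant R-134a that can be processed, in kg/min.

ṁ = 150 kg/min

Δh = 1.42×(-26.1−-43.4) + 217.0 + 0.850×(77.7−-26.1) = 329.8 kJ/kg
Q = 824000 W = 824 kJ/s = 49440 kJ/min
ṁ = Q/Δh = 49440 / 329.8 = 149.91 kg/min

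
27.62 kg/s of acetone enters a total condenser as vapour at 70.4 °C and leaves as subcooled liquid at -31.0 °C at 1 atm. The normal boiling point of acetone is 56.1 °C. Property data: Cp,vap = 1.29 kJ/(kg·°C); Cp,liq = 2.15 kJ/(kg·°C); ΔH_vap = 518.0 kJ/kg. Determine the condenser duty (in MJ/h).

Q_c = 72000 MJ/h

vapour 70.4→56.1 °C: -18.447 kJ/kg
condensation at 56.1 °C: -518 kJ/kg
liquid 56.1→-31.0 °C: -187.26 kJ/kg
Δh = -18.447 + -518 + -187.26 = -723.71 kJ/kg
Q = ṁ·Δh = 27.62 kg/s × -723.71 kJ/kg = -19989 kJ/s
|Q| = 19989 kW = 71960 MJ/h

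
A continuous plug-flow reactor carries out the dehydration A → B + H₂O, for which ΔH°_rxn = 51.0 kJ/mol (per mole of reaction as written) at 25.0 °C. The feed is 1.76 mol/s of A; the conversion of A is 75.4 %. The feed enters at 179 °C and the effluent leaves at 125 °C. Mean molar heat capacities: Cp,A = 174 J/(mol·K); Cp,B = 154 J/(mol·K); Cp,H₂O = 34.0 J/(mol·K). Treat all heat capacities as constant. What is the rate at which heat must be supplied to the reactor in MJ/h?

Q_in = 191 MJ/h

Extent of reaction ξ = 0.754 × 1.76 = 1.327 mol/s
Reaction term: ξ·ΔH°_rxn = 1.327 × 51.0 = 67.679 kJ/s
Sensible, feed 179→25 °C: -47.161 kJ/s
Outlet flows (mol/s): A 0.43296, B 1.327, H₂O 1.327
Sensible, products 25→125 °C: 32.482 kJ/s
Q = ΔH = 53 kJ/s = 53 kW
Heat supplied = 190.8 MJ/h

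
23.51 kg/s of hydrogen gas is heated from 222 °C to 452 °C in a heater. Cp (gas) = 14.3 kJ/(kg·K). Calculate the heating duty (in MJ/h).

Q = 278000 MJ/h

Q = ṁ·Cp·ΔT = 23.51 × 14.3 × (452 − 222) = 77324 kJ/s
Heating duty = 278370 MJ/h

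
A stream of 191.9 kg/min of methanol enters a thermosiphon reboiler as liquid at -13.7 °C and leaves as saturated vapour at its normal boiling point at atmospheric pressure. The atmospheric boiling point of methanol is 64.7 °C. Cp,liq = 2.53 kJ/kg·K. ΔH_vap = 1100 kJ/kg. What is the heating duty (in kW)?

Q = 4150 kW

liquid -13.7→64.7 °C: 198.35 kJ/kg
vaporisation at 64.7 °C: 1100 kJ/kg
Δh = 198.35 + 1100 = 1298.4 kJ/kg
Q = ṁ·Δh = 191.9 kg/min × 1298.4 kJ/kg = 249150 kJ/min
|Q| = 4152.6 kW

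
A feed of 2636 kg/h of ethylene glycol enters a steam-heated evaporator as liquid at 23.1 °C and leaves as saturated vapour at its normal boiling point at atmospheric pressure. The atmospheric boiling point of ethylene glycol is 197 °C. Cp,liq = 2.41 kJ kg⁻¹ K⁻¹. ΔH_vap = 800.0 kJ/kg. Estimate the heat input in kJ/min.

liquid 23.1→197 °C: 419.1 kJ/kg
vaporisation at 197 °C: 800 kJ/kg
Δh = 419.1 + 800 = 1219.1 kJ/kg
Q = ṁ·Δh = 2636 kg/h × 1219.1 kJ/kg = 3.2135e+06 kJ/h
|Q| = 892.65 kW = 53559 kJ/min

Q = 53600 kJ/min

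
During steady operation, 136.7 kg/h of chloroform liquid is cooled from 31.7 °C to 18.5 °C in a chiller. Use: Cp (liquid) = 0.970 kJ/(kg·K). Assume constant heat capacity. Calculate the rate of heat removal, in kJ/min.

Q_c = 29.2 kJ/min

Q = ṁ·Cp·ΔT = 136.7 × 0.970 × (18.5 − 31.7) = -1750.3 kJ/h
Converting: 1750.3 / 3600 s = 0.4862 kW
Cooling duty = 29.172 kJ/min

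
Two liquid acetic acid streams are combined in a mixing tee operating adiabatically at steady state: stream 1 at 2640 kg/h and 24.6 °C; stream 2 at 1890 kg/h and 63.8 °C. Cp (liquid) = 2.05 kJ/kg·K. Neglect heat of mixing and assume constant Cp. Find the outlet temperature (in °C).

Adiabatic, steady state ⇒ Σ ṁᵢCp,ᵢ(T_out − Tᵢ) = 0
T_out = Σ ṁᵢCp,ᵢTᵢ / Σ ṁᵢCp,ᵢ
      = 380330 / 9286.5 = 40.955 °C

T_out = 41.0 °C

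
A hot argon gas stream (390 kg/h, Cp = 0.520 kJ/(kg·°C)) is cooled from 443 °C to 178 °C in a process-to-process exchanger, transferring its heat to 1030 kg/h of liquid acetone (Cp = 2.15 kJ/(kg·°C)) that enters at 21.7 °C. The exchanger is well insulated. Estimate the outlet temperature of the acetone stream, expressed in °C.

T_c,out = 46.0 °C

Heat released by hot stream: Q = 390 × 0.520 × (443 − 178) = 53742 kJ/h
Energy balance on cold side (adiabatic exchanger): Q = ṁ_c·Cp_c·(T_c,out − T_c,in)
T_c,out = 21.7 + 53742/(1030 × 2.15) = 45.968 °C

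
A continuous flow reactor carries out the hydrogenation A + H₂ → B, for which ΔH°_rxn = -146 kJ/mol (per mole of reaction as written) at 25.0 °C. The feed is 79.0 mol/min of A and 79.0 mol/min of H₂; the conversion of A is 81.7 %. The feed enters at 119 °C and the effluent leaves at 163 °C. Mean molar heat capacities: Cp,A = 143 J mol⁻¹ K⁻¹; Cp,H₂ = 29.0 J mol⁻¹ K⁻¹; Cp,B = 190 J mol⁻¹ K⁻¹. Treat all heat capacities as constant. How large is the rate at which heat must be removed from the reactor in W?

Extent of reaction ξ = 0.817 × 79.0 = 64.543 mol/min
Reaction term: ξ·ΔH°_rxn = 64.543 × -146 = -9423.3 kJ/min
Sensible, feed 119→25 °C: -1277.3 kJ/min
Outlet flows (mol/min): A 14.457, H₂ 14.457, B 64.543
Sensible, products 25→163 °C: 2035.5 kJ/min
Q = ΔH = -8665.1 kJ/min = -144.42 kW
Heat removed = 144420 W

Q_out = 144000 W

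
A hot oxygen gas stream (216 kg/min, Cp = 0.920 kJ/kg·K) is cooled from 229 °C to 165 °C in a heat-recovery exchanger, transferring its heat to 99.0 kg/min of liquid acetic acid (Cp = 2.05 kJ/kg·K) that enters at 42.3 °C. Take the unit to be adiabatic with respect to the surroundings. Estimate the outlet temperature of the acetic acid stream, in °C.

T_c,out = 105 °C

Heat released by hot stream: Q = 216 × 0.920 × (229 − 165) = 12718 kJ/min
Energy balance on cold side (adiabatic exchanger): Q = ṁ_c·Cp_c·(T_c,out − T_c,in)
T_c,out = 42.3 + 12718/(99.0 × 2.05) = 104.97 °C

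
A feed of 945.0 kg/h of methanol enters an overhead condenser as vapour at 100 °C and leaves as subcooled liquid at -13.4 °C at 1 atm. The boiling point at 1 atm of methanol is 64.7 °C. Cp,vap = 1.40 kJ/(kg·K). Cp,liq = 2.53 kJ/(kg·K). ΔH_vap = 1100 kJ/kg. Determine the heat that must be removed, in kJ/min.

vapour 100→64.7 °C: -49.42 kJ/kg
condensation at 64.7 °C: -1100 kJ/kg
liquid 64.7→-13.4 °C: -197.59 kJ/kg
Δh = -49.42 + -1100 + -197.59 = -1347 kJ/kg
Q = ṁ·Δh = 945.0 kg/h × -1347 kJ/kg = -1.2729e+06 kJ/h
|Q| = 353.59 kW = 21215 kJ/min

Q_c = 21200 kJ/min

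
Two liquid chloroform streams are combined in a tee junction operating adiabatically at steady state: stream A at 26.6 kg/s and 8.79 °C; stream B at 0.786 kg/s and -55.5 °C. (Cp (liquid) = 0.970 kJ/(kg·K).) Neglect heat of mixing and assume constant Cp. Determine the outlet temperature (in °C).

Energy balance with Q = 0: Σ ṁᵢCp,ᵢ(T_out − Tᵢ) = 0
Σ ṁᵢCp,ᵢTᵢ = 26.6×0.970×8.79 + 0.786×0.970×-55.5 = 184.49
Σ ṁᵢCp,ᵢ = 26.6×0.970 + 0.786×0.970 = 26.564
T_out = 184.49 / 26.564 = 6.9448 °C

T_out = 6.94 °C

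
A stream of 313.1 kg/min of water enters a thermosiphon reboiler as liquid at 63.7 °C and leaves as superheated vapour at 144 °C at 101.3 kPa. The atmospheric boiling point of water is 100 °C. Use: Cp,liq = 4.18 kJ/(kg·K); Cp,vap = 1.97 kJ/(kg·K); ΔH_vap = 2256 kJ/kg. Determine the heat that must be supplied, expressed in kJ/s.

Q = 13000 kJ/s

liquid 63.7→100 °C: 151.73 kJ/kg
vaporisation at 100 °C: 2256 kJ/kg
vapour 100→144 °C: 86.68 kJ/kg
Δh = 151.73 + 2256 + 86.68 = 2494.4 kJ/kg
Q = ṁ·Δh = 313.1 kg/min × 2494.4 kJ/kg = 781000 kJ/min
|Q| = 13017 kW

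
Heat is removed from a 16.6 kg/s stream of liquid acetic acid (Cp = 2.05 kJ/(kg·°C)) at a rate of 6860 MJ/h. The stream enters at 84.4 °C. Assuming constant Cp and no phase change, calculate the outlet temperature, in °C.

Q = 6860 MJ/h = 1905.6 kJ/s
ΔT = Q/(ṁ·Cp) = 1905.6/(16.6×2.05) = 55.996 K
T_out = 84.4 − 55.996 = 28.404 °C

T_out = 28.4 °C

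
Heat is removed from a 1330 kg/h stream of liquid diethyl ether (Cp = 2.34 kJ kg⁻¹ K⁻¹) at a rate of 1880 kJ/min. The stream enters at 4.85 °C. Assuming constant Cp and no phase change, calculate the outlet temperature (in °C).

Q = 1880 kJ/min = 112800 kJ/h
ΔT = Q/(ṁ·Cp) = 112800/(1330×2.34) = 36.244 K
T_out = 4.85 − 36.244 = -31.394 °C

T_out = -31.4 °C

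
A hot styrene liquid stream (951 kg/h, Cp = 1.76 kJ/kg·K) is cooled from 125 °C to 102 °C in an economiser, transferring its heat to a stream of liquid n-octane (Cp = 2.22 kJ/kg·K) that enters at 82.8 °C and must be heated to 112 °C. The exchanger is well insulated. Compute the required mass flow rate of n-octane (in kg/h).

Heat released by hot stream: Q = 951 × 1.76 × (125 − 102) = 38496 kJ/h
Energy balance on cold side (adiabatic exchanger): Q = ṁ_c·Cp_c·(T_c,out − T_c,in)
ṁ_c = 38496 / [2.22 × (112 − 82.8)] = 593.86 kg/h

ṁ_c = 594 kg/h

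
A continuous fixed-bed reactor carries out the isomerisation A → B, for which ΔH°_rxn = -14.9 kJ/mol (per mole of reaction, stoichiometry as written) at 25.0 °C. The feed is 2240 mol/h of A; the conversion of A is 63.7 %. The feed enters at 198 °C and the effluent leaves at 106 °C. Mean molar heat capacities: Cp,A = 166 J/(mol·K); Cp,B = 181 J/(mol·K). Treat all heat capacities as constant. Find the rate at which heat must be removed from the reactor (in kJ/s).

Extent of reaction ξ = 0.637 × 2240 = 1426.9 mol/h
Reaction term: ξ·ΔH°_rxn = 1426.9 × -14.9 = -21261 kJ/h
Sensible, feed 198→25 °C: -64328 kJ/h
Outlet flows (mol/h): A 813.12, B 1426.9
Sensible, products 25→106 °C: 31853 kJ/h
Q = ΔH = -53736 kJ/h = -14.927 kW
Heat removed = 14.927 kJ/s

Q_out = 14.9 kJ/s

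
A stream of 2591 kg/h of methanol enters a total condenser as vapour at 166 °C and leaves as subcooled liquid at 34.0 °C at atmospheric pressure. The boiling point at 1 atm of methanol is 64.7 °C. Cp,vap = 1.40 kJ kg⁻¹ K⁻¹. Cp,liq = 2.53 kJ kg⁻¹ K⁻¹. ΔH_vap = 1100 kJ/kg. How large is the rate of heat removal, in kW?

vapour 166→64.7 °C: -141.82 kJ/kg
condensation at 64.7 °C: -1100 kJ/kg
liquid 64.7→34.0 °C: -77.671 kJ/kg
Δh = -141.82 + -1100 + -77.671 = -1319.5 kJ/kg
Q = ṁ·Δh = 2591 kg/h × -1319.5 kJ/kg = -3.4188e+06 kJ/h
|Q| = 949.67 kW

Q_c = 950 kW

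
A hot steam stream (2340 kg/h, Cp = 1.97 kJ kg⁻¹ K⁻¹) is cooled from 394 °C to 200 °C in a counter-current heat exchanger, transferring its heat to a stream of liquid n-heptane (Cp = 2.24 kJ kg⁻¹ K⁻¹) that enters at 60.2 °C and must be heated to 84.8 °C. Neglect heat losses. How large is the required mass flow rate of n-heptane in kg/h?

Heat released by hot stream: Q = 2340 × 1.97 × (394 − 200) = 894300 kJ/h
Energy balance on cold side (adiabatic exchanger): Q = ṁ_c·Cp_c·(T_c,out − T_c,in)
ṁ_c = 894300 / [2.24 × (84.8 − 60.2)] = 16229 kg/h

ṁ_c = 16200 kg/h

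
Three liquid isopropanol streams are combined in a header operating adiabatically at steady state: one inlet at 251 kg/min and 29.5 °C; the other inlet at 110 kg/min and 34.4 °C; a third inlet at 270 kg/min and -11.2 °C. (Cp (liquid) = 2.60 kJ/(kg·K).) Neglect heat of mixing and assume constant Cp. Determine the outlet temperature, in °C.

Energy balance with Q = 0: Σ ṁᵢCp,ᵢ(T_out − Tᵢ) = 0
Σ ṁᵢCp,ᵢTᵢ = 251×2.60×29.5 + 110×2.60×34.4 + 270×2.60×-11.2 = 21228
Σ ṁᵢCp,ᵢ = 251×2.60 + 110×2.60 + 270×2.60 = 1640.6
T_out = 21228 / 1640.6 = 12.939 °C

T_out = 12.9 °C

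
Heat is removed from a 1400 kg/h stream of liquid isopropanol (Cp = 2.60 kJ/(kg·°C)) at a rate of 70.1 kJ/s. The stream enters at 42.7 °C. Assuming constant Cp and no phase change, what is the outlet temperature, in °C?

Q = 70.1 kJ/s = 252360 kJ/h
ΔT = Q/(ṁ·Cp) = 252360/(1400×2.60) = 69.33 K
T_out = 42.7 − 69.33 = -26.63 °C

T_out = -26.6 °C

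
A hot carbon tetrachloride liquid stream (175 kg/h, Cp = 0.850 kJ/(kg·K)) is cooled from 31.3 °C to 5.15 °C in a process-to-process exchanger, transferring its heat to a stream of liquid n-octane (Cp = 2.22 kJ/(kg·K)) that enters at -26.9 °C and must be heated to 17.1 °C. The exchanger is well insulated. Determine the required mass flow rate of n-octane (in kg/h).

Heat released by hot stream: Q = 175 × 0.850 × (31.3 − 5.15) = 3889.8 kJ/h
Energy balance on cold side (adiabatic exchanger): Q = ṁ_c·Cp_c·(T_c,out − T_c,in)
ṁ_c = 3889.8 / [2.22 × (17.1 − -26.9)] = 39.822 kg/h

ṁ_c = 39.8 kg/h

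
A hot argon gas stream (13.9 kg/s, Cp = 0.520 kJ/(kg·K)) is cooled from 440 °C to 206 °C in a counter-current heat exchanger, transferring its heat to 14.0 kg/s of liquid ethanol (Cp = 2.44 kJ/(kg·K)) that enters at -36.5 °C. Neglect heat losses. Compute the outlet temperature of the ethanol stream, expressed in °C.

Heat released by hot stream: Q = 13.9 × 0.520 × (440 − 206) = 1691.4 kJ/s
Energy balance on cold side (adiabatic exchanger): Q = ṁ_c·Cp_c·(T_c,out − T_c,in)
T_c,out = -36.5 + 1691.4/(14.0 × 2.44) = 13.013 °C

T_c,out = 13.0 °C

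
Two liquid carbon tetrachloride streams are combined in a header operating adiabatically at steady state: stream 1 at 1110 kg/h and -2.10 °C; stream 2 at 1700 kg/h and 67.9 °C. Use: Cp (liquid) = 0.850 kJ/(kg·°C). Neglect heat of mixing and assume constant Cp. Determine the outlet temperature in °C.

T_out = 40.2 °C

No heat crosses the boundary, so H_out = H_in.
T_out = Σ ṁᵢCp,ᵢTᵢ / Σ ṁᵢCp,ᵢ
      = 96134 / 2388.5 = 40.249 °C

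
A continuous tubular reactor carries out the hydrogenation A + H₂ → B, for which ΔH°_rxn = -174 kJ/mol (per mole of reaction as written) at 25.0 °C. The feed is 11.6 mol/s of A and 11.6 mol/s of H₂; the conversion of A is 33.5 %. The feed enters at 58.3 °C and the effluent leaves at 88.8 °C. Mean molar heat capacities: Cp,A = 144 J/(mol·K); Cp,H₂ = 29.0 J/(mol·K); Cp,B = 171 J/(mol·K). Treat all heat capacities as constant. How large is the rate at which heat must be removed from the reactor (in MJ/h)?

Extent of reaction ξ = 0.335 × 11.6 = 3.886 mol/s
Reaction term: ξ·ΔH°_rxn = 3.886 × -174 = -676.16 kJ/s
Sensible, feed 58.3→25 °C: -66.826 kJ/s
Outlet flows (mol/s): A 7.714, H₂ 7.714, B 3.886
Sensible, products 25→88.8 °C: 127.54 kJ/s
Q = ΔH = -615.45 kJ/s = -615.45 kW
Heat removed = 2215.6 MJ/h

Q_out = 2220 MJ/h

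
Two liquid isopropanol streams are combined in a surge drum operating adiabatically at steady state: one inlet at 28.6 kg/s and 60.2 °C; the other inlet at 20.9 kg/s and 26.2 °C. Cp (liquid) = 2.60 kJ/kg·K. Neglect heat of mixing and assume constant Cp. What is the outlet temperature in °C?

T_out = 45.8 °C

Energy balance with Q = 0: Σ ṁᵢCp,ᵢ(T_out − Tᵢ) = 0
Σ ṁᵢCp,ᵢTᵢ = 28.6×2.60×60.2 + 20.9×2.60×26.2 = 5900.2
Σ ṁᵢCp,ᵢ = 28.6×2.60 + 20.9×2.60 = 128.7
T_out = 5900.2 / 128.7 = 45.844 °C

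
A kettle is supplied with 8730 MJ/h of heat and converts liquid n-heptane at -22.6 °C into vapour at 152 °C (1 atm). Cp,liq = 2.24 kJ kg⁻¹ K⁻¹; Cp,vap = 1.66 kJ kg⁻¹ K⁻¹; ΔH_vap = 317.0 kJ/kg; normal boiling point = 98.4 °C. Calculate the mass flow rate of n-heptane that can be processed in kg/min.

ṁ = 215 kg/min

Δh = 2.24×(98.4−-22.6) + 317.0 + 1.66×(152−98.4) = 677.02 kJ/kg
Q = 8730 MJ/h = 2425 kJ/s = 145500 kJ/min
ṁ = Q/Δh = 145500 / 677.02 = 214.91 kg/min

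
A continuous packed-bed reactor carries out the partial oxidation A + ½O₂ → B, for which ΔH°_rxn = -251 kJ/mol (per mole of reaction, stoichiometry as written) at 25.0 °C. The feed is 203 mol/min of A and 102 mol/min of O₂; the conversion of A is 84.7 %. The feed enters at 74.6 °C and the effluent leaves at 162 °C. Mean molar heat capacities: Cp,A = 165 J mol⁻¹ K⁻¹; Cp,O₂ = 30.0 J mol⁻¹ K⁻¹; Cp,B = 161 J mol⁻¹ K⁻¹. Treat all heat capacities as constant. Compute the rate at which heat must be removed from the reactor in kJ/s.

Extent of reaction ξ = 0.847 × 203 = 171.94 mol/min
Reaction term: ξ·ΔH°_rxn = 171.94 × -251 = -43157 kJ/min
Sensible, feed 74.6→25 °C: -1813.1 kJ/min
Outlet flows (mol/min): A 31.059, O₂ 16.029, B 171.94
Sensible, products 25→162 °C: 4560.5 kJ/min
Q = ΔH = -40410 kJ/min = -673.5 kW
Heat removed = 673.5 kJ/s

Q_out = 673 kJ/s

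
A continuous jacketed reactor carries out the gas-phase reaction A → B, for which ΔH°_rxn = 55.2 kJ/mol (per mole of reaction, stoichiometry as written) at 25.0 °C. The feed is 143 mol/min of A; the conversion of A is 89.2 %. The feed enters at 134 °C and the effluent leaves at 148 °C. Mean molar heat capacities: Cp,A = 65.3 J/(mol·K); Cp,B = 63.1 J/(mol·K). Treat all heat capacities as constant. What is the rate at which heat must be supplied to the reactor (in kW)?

Q_in = 119 kW

Extent of reaction ξ = 0.892 × 143 = 127.56 mol/min
Reaction term: ξ·ΔH°_rxn = 127.56 × 55.2 = 7041.1 kJ/min
Sensible, feed 134→25 °C: -1017.8 kJ/min
Outlet flows (mol/min): A 15.444, B 127.56
Sensible, products 25→148 °C: 1114 kJ/min
Q = ΔH = 7137.3 kJ/min = 118.96 kW
Heat supplied = 118.96 kW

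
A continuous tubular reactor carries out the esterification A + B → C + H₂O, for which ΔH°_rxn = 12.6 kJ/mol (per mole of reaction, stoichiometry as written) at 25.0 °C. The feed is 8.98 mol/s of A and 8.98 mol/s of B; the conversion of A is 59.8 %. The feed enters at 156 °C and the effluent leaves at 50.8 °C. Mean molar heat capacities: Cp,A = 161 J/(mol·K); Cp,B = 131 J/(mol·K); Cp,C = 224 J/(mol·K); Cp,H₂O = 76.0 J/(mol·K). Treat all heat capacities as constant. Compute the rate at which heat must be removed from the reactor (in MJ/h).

Q_out = 745 MJ/h

Extent of reaction ξ = 0.598 × 8.98 = 5.37 mol/s
Reaction term: ξ·ΔH°_rxn = 5.37 × 12.6 = 67.663 kJ/s
Sensible, feed 156→25 °C: -343.5 kJ/s
Outlet flows (mol/s): A 3.61, B 3.61, C 5.37, H₂O 5.37
Sensible, products 25→50.8 °C: 68.76 kJ/s
Q = ΔH = -207.08 kJ/s = -207.08 kW
Heat removed = 745.49 MJ/h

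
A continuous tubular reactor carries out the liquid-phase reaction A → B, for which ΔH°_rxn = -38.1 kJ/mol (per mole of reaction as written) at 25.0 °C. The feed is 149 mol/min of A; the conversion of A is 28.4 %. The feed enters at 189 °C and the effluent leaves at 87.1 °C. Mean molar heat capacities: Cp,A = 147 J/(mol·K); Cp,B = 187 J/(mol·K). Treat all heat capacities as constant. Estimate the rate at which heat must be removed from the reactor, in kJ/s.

Q_out = 62.3 kJ/s

Extent of reaction ξ = 0.284 × 149 = 42.316 mol/min
Reaction term: ξ·ΔH°_rxn = 42.316 × -38.1 = -1612.2 kJ/min
Sensible, feed 189→25 °C: -3592.1 kJ/min
Outlet flows (mol/min): A 106.68, B 42.316
Sensible, products 25→87.1 °C: 1465.3 kJ/min
Q = ΔH = -3739 kJ/min = -62.317 kW
Heat removed = 62.317 kJ/s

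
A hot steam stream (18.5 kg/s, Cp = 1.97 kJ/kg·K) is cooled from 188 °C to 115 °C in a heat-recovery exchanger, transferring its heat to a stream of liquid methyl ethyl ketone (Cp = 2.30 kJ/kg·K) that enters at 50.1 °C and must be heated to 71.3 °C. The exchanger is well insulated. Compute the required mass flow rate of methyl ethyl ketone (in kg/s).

Heat released by hot stream: Q = 18.5 × 1.97 × (188 − 115) = 2660.5 kJ/s
Energy balance on cold side (adiabatic exchanger): Q = ṁ_c·Cp_c·(T_c,out − T_c,in)
ṁ_c = 2660.5 / [2.30 × (71.3 − 50.1)] = 54.563 kg/s

ṁ_c = 54.6 kg/s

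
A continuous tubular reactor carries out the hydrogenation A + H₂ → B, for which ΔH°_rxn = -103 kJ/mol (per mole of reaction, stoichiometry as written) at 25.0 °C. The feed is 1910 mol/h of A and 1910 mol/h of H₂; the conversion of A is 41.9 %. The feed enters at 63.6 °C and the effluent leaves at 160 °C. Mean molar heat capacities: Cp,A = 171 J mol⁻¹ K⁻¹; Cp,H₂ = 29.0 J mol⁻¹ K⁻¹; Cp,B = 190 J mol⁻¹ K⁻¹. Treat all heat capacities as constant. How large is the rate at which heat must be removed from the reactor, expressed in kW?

Q_out = 13.0 kW

Extent of reaction ξ = 0.419 × 1910 = 800.29 mol/h
Reaction term: ξ·ΔH°_rxn = 800.29 × -103 = -82430 kJ/h
Sensible, feed 63.6→25 °C: -14745 kJ/h
Outlet flows (mol/h): A 1109.7, H₂ 1109.7, B 800.29
Sensible, products 25→160 °C: 50490 kJ/h
Q = ΔH = -46685 kJ/h = -12.968 kW
Heat removed = 12.968 kW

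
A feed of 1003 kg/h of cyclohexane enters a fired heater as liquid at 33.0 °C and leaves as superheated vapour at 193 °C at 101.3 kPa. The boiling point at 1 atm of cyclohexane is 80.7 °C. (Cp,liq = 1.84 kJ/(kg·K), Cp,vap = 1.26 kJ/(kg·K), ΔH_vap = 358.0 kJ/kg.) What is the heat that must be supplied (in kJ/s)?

Q = 164 kJ/s

liquid 33.0→80.7 °C: 87.768 kJ/kg
vaporisation at 80.7 °C: 358 kJ/kg
vapour 80.7→193 °C: 141.5 kJ/kg
Δh = 87.768 + 358 + 141.5 = 587.27 kJ/kg
Q = ṁ·Δh = 1003 kg/h × 587.27 kJ/kg = 589030 kJ/h
|Q| = 163.62 kW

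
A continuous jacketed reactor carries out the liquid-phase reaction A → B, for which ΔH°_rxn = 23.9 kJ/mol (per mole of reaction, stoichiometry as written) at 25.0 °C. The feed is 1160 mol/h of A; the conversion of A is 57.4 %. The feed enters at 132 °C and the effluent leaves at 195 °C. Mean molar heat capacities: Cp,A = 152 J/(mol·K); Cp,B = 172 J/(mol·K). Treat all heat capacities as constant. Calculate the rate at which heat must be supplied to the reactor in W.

Q_in = 8130 W

Extent of reaction ξ = 0.574 × 1160 = 665.84 mol/h
Reaction term: ξ·ΔH°_rxn = 665.84 × 23.9 = 15914 kJ/h
Sensible, feed 132→25 °C: -18866 kJ/h
Outlet flows (mol/h): A 494.16, B 665.84
Sensible, products 25→195 °C: 32238 kJ/h
Q = ΔH = 29286 kJ/h = 8.1349 kW
Heat supplied = 8134.9 W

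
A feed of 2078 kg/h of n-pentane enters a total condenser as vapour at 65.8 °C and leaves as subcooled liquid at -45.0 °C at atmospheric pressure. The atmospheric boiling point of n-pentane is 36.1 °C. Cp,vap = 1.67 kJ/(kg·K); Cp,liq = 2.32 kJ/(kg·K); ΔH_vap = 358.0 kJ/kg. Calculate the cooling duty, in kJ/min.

vapour 65.8→36.1 °C: -49.599 kJ/kg
condensation at 36.1 °C: -358 kJ/kg
liquid 36.1→-45.0 °C: -188.15 kJ/kg
Δh = -49.599 + -358 + -188.15 = -595.75 kJ/kg
Q = ṁ·Δh = 2078 kg/h × -595.75 kJ/kg = -1.238e+06 kJ/h
|Q| = 343.88 kW = 20633 kJ/min

Q_c = 20600 kJ/min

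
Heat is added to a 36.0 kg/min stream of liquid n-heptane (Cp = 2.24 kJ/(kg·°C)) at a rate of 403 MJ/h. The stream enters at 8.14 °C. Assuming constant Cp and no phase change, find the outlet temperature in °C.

T_out = 91.4 °C

Q = 403 MJ/h = 6716.7 kJ/min
ΔT = Q/(ṁ·Cp) = 6716.7/(36.0×2.24) = 83.292 K
T_out = 8.14 + 83.292 = 91.432 °C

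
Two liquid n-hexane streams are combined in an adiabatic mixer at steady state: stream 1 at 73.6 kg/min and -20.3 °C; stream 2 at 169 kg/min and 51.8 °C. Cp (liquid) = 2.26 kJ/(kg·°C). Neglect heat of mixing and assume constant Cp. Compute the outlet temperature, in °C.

Energy balance with Q = 0: Σ ṁᵢCp,ᵢ(T_out − Tᵢ) = 0
T_out = Σ ṁᵢCp,ᵢTᵢ / Σ ṁᵢCp,ᵢ
      = 16408 / 548.28 = 29.926 °C

T_out = 29.9 °C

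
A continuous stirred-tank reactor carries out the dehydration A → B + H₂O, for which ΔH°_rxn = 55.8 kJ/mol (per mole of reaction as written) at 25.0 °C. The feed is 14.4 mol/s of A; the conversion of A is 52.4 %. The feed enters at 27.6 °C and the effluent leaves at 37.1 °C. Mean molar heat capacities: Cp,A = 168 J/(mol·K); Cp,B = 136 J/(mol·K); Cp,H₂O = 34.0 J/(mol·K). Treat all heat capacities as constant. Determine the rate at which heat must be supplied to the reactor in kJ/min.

Extent of reaction ξ = 0.524 × 14.4 = 7.5456 mol/s
Reaction term: ξ·ΔH°_rxn = 7.5456 × 55.8 = 421.04 kJ/s
Sensible, feed 27.6→25 °C: -6.2899 kJ/s
Outlet flows (mol/s): A 6.8544, B 7.5456, H₂O 7.5456
Sensible, products 25→37.1 °C: 29.455 kJ/s
Q = ΔH = 444.21 kJ/s = 444.21 kW
Heat supplied = 26653 kJ/min

Q_in = 26700 kJ/min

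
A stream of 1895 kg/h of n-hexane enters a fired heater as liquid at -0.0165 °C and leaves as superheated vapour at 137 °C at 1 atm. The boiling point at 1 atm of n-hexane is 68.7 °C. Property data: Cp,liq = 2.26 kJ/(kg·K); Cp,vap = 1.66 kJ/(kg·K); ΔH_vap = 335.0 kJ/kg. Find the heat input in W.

Q = 318000 W

liquid -0.0165→68.7 °C: 155.3 kJ/kg
vaporisation at 68.7 °C: 335 kJ/kg
vapour 68.7→137 °C: 113.38 kJ/kg
Δh = 155.3 + 335 + 113.38 = 603.68 kJ/kg
Q = ṁ·Δh = 1895 kg/h × 603.68 kJ/kg = 1.144e+06 kJ/h
|Q| = 317.77 kW = 317770 W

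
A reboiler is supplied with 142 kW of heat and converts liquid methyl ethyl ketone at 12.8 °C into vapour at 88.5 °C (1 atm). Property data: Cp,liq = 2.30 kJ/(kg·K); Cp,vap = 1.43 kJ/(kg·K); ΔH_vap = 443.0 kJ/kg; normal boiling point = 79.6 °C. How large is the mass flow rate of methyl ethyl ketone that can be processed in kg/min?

Δh = 2.30×(79.6−12.8) + 443.0 + 1.43×(88.5−79.6) = 609.37 kJ/kg
Q = 142 kW = 142 kJ/s = 8520 kJ/min
ṁ = Q/Δh = 8520 / 609.37 = 13.982 kg/min

ṁ = 14.0 kg/min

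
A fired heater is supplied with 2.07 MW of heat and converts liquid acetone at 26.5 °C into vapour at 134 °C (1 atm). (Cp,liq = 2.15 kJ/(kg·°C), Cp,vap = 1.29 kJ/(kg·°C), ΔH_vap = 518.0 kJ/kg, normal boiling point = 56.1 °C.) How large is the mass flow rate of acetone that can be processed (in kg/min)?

ṁ = 182 kg/min

Δh = 2.15×(56.1−26.5) + 518.0 + 1.29×(134−56.1) = 682.13 kJ/kg
Q = 2.07 MW = 2070 kJ/s = 124200 kJ/min
ṁ = Q/Δh = 124200 / 682.13 = 182.08 kg/min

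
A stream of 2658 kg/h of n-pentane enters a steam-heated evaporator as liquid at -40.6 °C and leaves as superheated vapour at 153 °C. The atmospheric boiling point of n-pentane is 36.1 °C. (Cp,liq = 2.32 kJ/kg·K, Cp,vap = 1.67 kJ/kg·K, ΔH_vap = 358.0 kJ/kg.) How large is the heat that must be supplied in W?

liquid -40.6→36.1 °C: 177.94 kJ/kg
vaporisation at 36.1 °C: 358 kJ/kg
vapour 36.1→153 °C: 195.22 kJ/kg
Δh = 177.94 + 358 + 195.22 = 731.17 kJ/kg
Q = ṁ·Δh = 2658 kg/h × 731.17 kJ/kg = 1.9434e+06 kJ/h
|Q| = 539.84 kW = 539840 W

Q = 540000 W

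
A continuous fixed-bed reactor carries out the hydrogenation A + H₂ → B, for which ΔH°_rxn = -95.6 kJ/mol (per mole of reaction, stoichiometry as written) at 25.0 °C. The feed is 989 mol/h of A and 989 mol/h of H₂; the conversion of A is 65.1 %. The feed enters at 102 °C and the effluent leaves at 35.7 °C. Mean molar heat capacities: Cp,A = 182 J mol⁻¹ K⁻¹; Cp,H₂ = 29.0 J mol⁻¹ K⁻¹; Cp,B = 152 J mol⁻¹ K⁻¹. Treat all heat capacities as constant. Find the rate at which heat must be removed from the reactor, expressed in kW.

Q_out = 21.1 kW

Extent of reaction ξ = 0.651 × 989 = 643.84 mol/h
Reaction term: ξ·ΔH°_rxn = 643.84 × -95.6 = -61551 kJ/h
Sensible, feed 102→25 °C: -16068 kJ/h
Outlet flows (mol/h): A 345.16, H₂ 345.16, B 643.84
Sensible, products 25→35.7 °C: 1826.4 kJ/h
Q = ΔH = -75793 kJ/h = -21.054 kW
Heat removed = 21.054 kW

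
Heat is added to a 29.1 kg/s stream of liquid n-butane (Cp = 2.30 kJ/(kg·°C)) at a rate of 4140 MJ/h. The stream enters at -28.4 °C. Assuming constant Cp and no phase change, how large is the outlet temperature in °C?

Q = 4140 MJ/h = 1150 kJ/s
ΔT = Q/(ṁ·Cp) = 1150/(29.1×2.30) = 17.182 K
T_out = -28.4 + 17.182 = -11.218 °C

T_out = -11.2 °C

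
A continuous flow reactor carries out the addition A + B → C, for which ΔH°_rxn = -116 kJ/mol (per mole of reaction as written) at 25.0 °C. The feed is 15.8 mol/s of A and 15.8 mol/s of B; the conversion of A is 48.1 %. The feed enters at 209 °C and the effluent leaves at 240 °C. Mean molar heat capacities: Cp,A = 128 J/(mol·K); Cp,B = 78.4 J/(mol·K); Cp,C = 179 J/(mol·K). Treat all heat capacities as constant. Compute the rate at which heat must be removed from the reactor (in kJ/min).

Extent of reaction ξ = 0.481 × 15.8 = 7.5998 mol/s
Reaction term: ξ·ΔH°_rxn = 7.5998 × -116 = -881.58 kJ/s
Sensible, feed 209→25 °C: -600.05 kJ/s
Outlet flows (mol/s): A 8.2002, B 8.2002, C 7.5998
Sensible, products 25→240 °C: 656.37 kJ/s
Q = ΔH = -825.25 kJ/s = -825.25 kW
Heat removed = 49515 kJ/min

Q_out = 49500 kJ/min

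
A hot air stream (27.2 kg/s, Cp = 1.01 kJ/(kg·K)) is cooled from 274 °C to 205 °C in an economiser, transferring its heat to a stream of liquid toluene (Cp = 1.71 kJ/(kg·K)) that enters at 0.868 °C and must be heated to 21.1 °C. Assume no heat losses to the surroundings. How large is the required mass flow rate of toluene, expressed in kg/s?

ṁ_c = 54.8 kg/s

Heat released by hot stream: Q = 27.2 × 1.01 × (274 − 205) = 1895.6 kJ/s
Energy balance on cold side (adiabatic exchanger): Q = ṁ_c·Cp_c·(T_c,out − T_c,in)
ṁ_c = 1895.6 / [1.71 × (21.1 − 0.868)] = 54.79 kg/s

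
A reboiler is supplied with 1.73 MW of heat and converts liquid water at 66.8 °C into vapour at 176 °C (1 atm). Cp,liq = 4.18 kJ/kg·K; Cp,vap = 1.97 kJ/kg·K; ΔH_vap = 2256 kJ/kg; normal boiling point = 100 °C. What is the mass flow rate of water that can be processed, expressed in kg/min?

Δh = 4.18×(100−66.8) + 2256 + 1.97×(176−100) = 2544.5 kJ/kg
Q = 1.73 MW = 1730 kJ/s = 103800 kJ/min
ṁ = Q/Δh = 103800 / 2544.5 = 40.794 kg/min

ṁ = 40.8 kg/min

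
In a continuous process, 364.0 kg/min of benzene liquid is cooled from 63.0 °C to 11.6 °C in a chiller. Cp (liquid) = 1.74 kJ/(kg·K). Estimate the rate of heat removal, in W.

Q = ṁ·Cp·ΔT = 364.0 × 1.74 × (11.6 − 63.0) = -32555 kJ/min
Converting: 32555 / 60 s = 542.58 kW
Cooling duty = 542580 W

Q_c = 543000 W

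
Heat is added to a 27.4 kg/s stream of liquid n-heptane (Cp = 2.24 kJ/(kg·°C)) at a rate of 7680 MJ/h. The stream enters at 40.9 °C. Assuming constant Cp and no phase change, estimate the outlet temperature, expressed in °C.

Q = 7680 MJ/h = 2133.3 kJ/s
ΔT = Q/(ṁ·Cp) = 2133.3/(27.4×2.24) = 34.758 K
T_out = 40.9 + 34.758 = 75.658 °C

T_out = 75.7 °C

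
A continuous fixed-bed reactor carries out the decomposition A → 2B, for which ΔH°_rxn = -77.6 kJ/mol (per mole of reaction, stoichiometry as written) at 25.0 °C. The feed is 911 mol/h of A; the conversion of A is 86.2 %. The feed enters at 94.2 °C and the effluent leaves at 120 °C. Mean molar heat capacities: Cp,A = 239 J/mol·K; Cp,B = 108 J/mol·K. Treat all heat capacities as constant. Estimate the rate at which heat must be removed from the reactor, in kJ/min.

Q_out = 951 kJ/min

Extent of reaction ξ = 0.862 × 911 = 785.28 mol/h
Reaction term: ξ·ΔH°_rxn = 785.28 × -77.6 = -60938 kJ/h
Sensible, feed 94.2→25 °C: -15067 kJ/h
Outlet flows (mol/h): A 125.72, B 1570.6
Sensible, products 25→120 °C: 18968 kJ/h
Q = ΔH = -57036 kJ/h = -15.843 kW
Heat removed = 950.61 kJ/min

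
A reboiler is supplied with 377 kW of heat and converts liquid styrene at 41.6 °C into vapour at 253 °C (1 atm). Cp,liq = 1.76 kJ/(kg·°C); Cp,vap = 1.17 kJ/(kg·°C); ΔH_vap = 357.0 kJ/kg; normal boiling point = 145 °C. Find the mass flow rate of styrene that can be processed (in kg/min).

ṁ = 34.0 kg/min

Δh = 1.76×(145−41.6) + 357.0 + 1.17×(253−145) = 665.34 kJ/kg
Q = 377 kW = 377 kJ/s = 22620 kJ/min
ṁ = Q/Δh = 22620 / 665.34 = 33.997 kg/min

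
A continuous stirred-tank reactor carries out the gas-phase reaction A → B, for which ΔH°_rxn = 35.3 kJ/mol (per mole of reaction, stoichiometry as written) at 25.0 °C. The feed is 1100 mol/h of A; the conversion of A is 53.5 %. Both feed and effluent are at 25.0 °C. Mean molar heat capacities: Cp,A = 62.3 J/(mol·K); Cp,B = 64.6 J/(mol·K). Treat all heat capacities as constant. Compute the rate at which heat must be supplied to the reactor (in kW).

Extent of reaction ξ = 0.535 × 1100 = 588.5 mol/h
Reaction term: ξ·ΔH°_rxn = 588.5 × 35.3 = 20774 kJ/h
Q = ΔH = 20774 kJ/h = 5.7706 kW
Heat supplied = 5.7706 kW

Q_in = 5.77 kW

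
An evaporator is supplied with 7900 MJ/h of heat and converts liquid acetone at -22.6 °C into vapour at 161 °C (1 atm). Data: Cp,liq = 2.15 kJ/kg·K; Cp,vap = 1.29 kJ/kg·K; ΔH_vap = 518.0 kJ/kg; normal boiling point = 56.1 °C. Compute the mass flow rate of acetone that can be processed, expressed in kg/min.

ṁ = 160 kg/min

Δh = 2.15×(56.1−-22.6) + 518.0 + 1.29×(161−56.1) = 822.53 kJ/kg
Q = 7900 MJ/h = 2194.4 kJ/s = 131670 kJ/min
ṁ = Q/Δh = 131670 / 822.53 = 160.08 kg/min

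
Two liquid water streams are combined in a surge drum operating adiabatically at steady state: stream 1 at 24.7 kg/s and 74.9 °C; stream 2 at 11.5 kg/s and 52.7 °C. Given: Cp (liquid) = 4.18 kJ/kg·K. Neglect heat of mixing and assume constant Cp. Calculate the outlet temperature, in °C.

T_out = 67.8 °C

No heat crosses the boundary, so H_out = H_in.
T_out = Σ ṁᵢCp,ᵢTᵢ / Σ ṁᵢCp,ᵢ
      = 10266 / 151.32 = 67.848 °C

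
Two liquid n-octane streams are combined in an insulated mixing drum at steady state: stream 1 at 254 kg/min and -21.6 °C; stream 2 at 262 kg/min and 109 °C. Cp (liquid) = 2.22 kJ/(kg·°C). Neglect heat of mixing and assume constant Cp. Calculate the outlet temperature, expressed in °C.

Adiabatic, steady state ⇒ Σ ṁᵢCp,ᵢ(T_out − Tᵢ) = 0
Σ ṁᵢCp,ᵢTᵢ = 254×2.22×-21.6 + 262×2.22×109 = 51219
Σ ṁᵢCp,ᵢ = 254×2.22 + 262×2.22 = 1145.5
T_out = 51219 / 1145.5 = 44.712 °C

T_out = 44.7 °C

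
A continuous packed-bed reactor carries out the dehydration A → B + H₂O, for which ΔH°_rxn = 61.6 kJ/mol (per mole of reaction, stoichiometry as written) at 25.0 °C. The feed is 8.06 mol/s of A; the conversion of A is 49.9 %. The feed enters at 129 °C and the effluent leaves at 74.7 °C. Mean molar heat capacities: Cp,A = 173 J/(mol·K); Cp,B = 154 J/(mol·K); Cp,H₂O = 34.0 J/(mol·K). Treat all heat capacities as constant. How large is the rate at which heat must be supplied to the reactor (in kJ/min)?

Q_in = 10500 kJ/min

Extent of reaction ξ = 0.499 × 8.06 = 4.0219 mol/s
Reaction term: ξ·ΔH°_rxn = 4.0219 × 61.6 = 247.75 kJ/s
Sensible, feed 129→25 °C: -145.02 kJ/s
Outlet flows (mol/s): A 4.0381, B 4.0219, H₂O 4.0219
Sensible, products 25→74.7 °C: 72.299 kJ/s
Q = ΔH = 175.04 kJ/s = 175.04 kW
Heat supplied = 10502 kJ/min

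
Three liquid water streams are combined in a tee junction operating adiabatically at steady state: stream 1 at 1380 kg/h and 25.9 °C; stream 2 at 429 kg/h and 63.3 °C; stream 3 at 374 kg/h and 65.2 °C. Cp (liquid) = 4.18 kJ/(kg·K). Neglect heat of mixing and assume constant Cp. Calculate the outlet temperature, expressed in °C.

Adiabatic, steady state ⇒ Σ ṁᵢCp,ᵢ(T_out − Tᵢ) = 0
Σ ṁᵢCp,ᵢTᵢ = 1380×4.18×25.9 + 429×4.18×63.3 + 374×4.18×65.2 = 364840
Σ ṁᵢCp,ᵢ = 1380×4.18 + 429×4.18 + 374×4.18 = 9124.9
T_out = 364840 / 9124.9 = 39.983 °C

T_out = 40.0 °C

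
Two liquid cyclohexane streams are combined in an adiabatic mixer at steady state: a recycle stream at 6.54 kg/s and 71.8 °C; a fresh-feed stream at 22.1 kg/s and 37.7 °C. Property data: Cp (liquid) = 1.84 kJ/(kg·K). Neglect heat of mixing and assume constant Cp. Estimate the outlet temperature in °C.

T_out = 45.5 °C

No heat crosses the boundary, so H_out = H_in.
T_out = Σ ṁᵢCp,ᵢTᵢ / Σ ṁᵢCp,ᵢ
      = 2397 / 52.698 = 45.487 °C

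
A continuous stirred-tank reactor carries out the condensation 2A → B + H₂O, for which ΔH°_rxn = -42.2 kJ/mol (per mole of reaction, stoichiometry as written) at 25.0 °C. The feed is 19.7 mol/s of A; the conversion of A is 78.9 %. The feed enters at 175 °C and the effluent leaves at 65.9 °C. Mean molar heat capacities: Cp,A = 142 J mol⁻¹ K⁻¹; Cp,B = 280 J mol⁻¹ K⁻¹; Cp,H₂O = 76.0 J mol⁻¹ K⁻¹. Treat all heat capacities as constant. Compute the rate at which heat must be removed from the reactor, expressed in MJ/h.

Extent of reaction ξ = 0.789 × 19.7 / 2 = 7.7717 mol/s
Reaction term: ξ·ΔH°_rxn = 7.7717 × -42.2 = -327.96 kJ/s
Sensible, feed 175→25 °C: -419.61 kJ/s
Outlet flows (mol/s): A 4.1567, B 7.7717, H₂O 7.7717
Sensible, products 25→65.9 °C: 137.3 kJ/s
Q = ΔH = -610.27 kJ/s = -610.27 kW
Heat removed = 2197 MJ/h

Q_out = 2200 MJ/h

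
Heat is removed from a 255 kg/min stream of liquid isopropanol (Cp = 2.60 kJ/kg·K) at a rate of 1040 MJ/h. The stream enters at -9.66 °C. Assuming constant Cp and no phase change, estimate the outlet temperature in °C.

Q = 1040 MJ/h = 17333 kJ/min
ΔT = Q/(ṁ·Cp) = 17333/(255×2.60) = 26.144 K
T_out = -9.66 − 26.144 = -35.804 °C

T_out = -35.8 °C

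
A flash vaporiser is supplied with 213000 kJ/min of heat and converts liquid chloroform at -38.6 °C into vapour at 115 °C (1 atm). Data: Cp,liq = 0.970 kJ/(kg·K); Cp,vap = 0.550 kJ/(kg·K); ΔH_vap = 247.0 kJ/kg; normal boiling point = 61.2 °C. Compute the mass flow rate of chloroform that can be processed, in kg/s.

ṁ = 9.51 kg/s

Δh = 0.970×(61.2−-38.6) + 247.0 + 0.550×(115−61.2) = 373.4 kJ/kg
Q = 213000 kJ/min = 3550 kJ/s = 3550 kJ/s
ṁ = Q/Δh = 3550 / 373.4 = 9.5073 kg/s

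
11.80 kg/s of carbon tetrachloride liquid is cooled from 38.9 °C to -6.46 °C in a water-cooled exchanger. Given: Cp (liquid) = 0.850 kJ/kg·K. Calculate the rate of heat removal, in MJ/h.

Q_c = 1640 MJ/h

Q = ṁ·Cp·ΔT = 11.80 × 0.850 × (-6.46 − 38.9) = -454.96 kJ/s
Cooling duty = 1637.9 MJ/h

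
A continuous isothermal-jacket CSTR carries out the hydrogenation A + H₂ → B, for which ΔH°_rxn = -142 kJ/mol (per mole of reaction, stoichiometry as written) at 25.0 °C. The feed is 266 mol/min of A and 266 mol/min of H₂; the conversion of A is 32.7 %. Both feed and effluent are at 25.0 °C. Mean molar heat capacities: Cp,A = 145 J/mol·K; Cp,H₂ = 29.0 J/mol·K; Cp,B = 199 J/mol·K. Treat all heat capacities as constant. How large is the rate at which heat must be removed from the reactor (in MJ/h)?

Q_out = 741 MJ/h

Extent of reaction ξ = 0.327 × 266 = 86.982 mol/min
Reaction term: ξ·ΔH°_rxn = 86.982 × -142 = -12351 kJ/min
Q = ΔH = -12351 kJ/min = -205.86 kW
Heat removed = 741.09 MJ/h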